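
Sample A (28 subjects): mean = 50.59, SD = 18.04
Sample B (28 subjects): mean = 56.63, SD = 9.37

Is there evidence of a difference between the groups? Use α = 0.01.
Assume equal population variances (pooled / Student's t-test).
Student's two-sample t-test (equal variances):
H₀: μ₁ = μ₂
H₁: μ₁ ≠ μ₂
df = n₁ + n₂ - 2 = 54
Pooled variance s_p² = [(n₁-1)s₁² + (n₂-1)s₂²] / (n₁ + n₂ - 2) = [(27)(18.04²) + (27)(9.37²)] / 54 = 206.6192
SE = √(s_p²(1/n₁ + 1/n₂)) = √(206.6192 × (1/28 + 1/28)) = 3.8417
t = (x̄₁ - x̄₂) / SE = (50.59 - 56.63) / 3.8417 = -6.04 / 3.8417 = -1.572
p-value = 0.1217

Since p-value > α = 0.01, we fail to reject H₀.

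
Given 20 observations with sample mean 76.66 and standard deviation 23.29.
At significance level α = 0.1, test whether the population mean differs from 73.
One-sample t-test:
H₀: μ = 73
H₁: μ ≠ 73
df = n - 1 = 19
t = (x̄ - μ₀) / (s/√n) = (76.66 - 73) / (23.29/√20) = 0.703
p-value = 0.4907

Since p-value > α = 0.1, we fail to reject H₀.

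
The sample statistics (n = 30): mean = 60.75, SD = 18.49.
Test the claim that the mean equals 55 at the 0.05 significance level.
One-sample t-test:
H₀: μ = 55
H₁: μ ≠ 55
df = n - 1 = 29
t = (x̄ - μ₀) / (s/√n) = (60.75 - 55) / (18.49/√30) = 1.703
p-value = 0.0992

Since p-value > α = 0.05, we fail to reject H₀.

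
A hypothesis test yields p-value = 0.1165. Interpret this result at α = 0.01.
Since p = 0.1165 > α = 0.01, fail to reject H₀.
There is insufficient evidence to reject the null hypothesis; the result is not statistically significant at the 0.01 level.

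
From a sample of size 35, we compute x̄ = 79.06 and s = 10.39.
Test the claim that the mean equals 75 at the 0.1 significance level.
One-sample t-test:
H₀: μ = 75
H₁: μ ≠ 75
df = n - 1 = 34
t = (x̄ - μ₀) / (s/√n) = (79.06 - 75) / (10.39/√35) = 2.312
p-value = 0.0270

Since p-value < α = 0.1, we reject H₀.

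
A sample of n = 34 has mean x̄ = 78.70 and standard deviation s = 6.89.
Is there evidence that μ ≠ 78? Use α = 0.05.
One-sample t-test:
H₀: μ = 78
H₁: μ ≠ 78
df = n - 1 = 33
t = (x̄ - μ₀) / (s/√n) = (78.70 - 78) / (6.89/√34) = 0.592
p-value = 0.5576

Since p-value > α = 0.05, we fail to reject H₀.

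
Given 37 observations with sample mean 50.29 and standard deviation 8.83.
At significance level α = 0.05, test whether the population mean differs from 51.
One-sample t-test:
H₀: μ = 51
H₁: μ ≠ 51
df = n - 1 = 36
t = (x̄ - μ₀) / (s/√n) = (50.29 - 51) / (8.83/√37) = -0.489
p-value = 0.6277

Since p-value > α = 0.05, we fail to reject H₀.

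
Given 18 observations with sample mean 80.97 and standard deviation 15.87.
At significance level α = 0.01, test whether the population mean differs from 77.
One-sample t-test:
H₀: μ = 77
H₁: μ ≠ 77
df = n - 1 = 17
t = (x̄ - μ₀) / (s/√n) = (80.97 - 77) / (15.87/√18) = 1.061
p-value = 0.3034

Since p-value > α = 0.01, we fail to reject H₀.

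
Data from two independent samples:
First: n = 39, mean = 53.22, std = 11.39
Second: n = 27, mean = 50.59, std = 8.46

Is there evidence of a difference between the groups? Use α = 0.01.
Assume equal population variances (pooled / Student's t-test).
Student's two-sample t-test (equal variances):
H₀: μ₁ = μ₂
H₁: μ₁ ≠ μ₂
df = n₁ + n₂ - 2 = 64
Pooled variance s_p² = [(n₁-1)s₁² + (n₂-1)s₂²] / (n₁ + n₂ - 2) = [(38)(11.39²) + (26)(8.46²)] / 64 = 106.1044
SE = √(s_p²(1/n₁ + 1/n₂)) = √(106.1044 × (1/39 + 1/27)) = 2.5788
t = (x̄₁ - x̄₂) / SE = (53.22 - 50.59) / 2.5788 = 2.63 / 2.5788 = 1.020
p-value = 0.3116

Since p-value > α = 0.01, we fail to reject H₀.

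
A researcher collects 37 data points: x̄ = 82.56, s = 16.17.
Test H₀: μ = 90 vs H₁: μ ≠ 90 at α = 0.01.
One-sample t-test:
H₀: μ = 90
H₁: μ ≠ 90
df = n - 1 = 36
t = (x̄ - μ₀) / (s/√n) = (82.56 - 90) / (16.17/√37) = -2.799
p-value = 0.0082

Since p-value < α = 0.01, we reject H₀.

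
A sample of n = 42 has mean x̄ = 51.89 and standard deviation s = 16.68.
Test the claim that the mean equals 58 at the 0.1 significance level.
One-sample t-test:
H₀: μ = 58
H₁: μ ≠ 58
df = n - 1 = 41
t = (x̄ - μ₀) / (s/√n) = (51.89 - 58) / (16.68/√42) = -2.374
p-value = 0.0224

Since p-value < α = 0.1, we reject H₀.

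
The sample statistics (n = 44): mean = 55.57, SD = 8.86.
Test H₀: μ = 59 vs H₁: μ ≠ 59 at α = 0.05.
One-sample t-test:
H₀: μ = 59
H₁: μ ≠ 59
df = n - 1 = 43
t = (x̄ - μ₀) / (s/√n) = (55.57 - 59) / (8.86/√44) = -2.568
p-value = 0.0138

Since p-value < α = 0.05, we reject H₀.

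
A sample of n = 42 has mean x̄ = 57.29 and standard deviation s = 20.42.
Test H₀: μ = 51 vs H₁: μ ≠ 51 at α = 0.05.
One-sample t-test:
H₀: μ = 51
H₁: μ ≠ 51
df = n - 1 = 41
t = (x̄ - μ₀) / (s/√n) = (57.29 - 51) / (20.42/√42) = 1.996
p-value = 0.0526

Since p-value > α = 0.05, we fail to reject H₀.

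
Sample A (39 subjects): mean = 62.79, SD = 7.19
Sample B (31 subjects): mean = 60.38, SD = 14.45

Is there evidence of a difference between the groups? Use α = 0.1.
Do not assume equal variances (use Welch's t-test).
Welch's two-sample t-test:
H₀: μ₁ = μ₂
H₁: μ₁ ≠ μ₂
s₁²/n₁ = 7.19²/39 = 1.3255,  s₂²/n₂ = 14.45²/31 = 6.7356
SE = √(s₁²/n₁ + s₂²/n₂) = √(1.3255 + 6.7356) = 2.8392
df (Welch-Satterthwaite) = (s₁²/n₁ + s₂²/n₂)² / [(s₁²/n₁)²/(n₁-1) + (s₂²/n₂)²/(n₂-1)] ≈ 41.69
t = (x̄₁ - x̄₂) / SE = (62.79 - 60.38) / 2.8392 = 2.41 / 2.8392 = 0.849
p-value = 0.4008

Since p-value > α = 0.1, we fail to reject H₀.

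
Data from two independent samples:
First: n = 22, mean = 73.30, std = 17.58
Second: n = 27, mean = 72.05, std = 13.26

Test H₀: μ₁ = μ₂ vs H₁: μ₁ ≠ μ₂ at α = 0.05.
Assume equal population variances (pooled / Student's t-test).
Student's two-sample t-test (equal variances):
H₀: μ₁ = μ₂
H₁: μ₁ ≠ μ₂
df = n₁ + n₂ - 2 = 47
Pooled variance s_p² = [(n₁-1)s₁² + (n₂-1)s₂²] / (n₁ + n₂ - 2) = [(21)(17.58²) + (26)(13.26²)] / 47 = 235.3554
SE = √(s_p²(1/n₁ + 1/n₂)) = √(235.3554 × (1/22 + 1/27)) = 4.4062
t = (x̄₁ - x̄₂) / SE = (73.30 - 72.05) / 4.4062 = 1.25 / 4.4062 = 0.284
p-value = 0.7779

Since p-value > α = 0.05, we fail to reject H₀.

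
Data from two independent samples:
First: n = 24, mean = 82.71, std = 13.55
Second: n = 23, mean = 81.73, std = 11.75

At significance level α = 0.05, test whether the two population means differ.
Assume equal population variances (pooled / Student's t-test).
Student's two-sample t-test (equal variances):
H₀: μ₁ = μ₂
H₁: μ₁ ≠ μ₂
df = n₁ + n₂ - 2 = 45
Pooled variance s_p² = [(n₁-1)s₁² + (n₂-1)s₂²] / (n₁ + n₂ - 2) = [(23)(13.55²) + (22)(11.75²)] / 45 = 161.3385
SE = √(s_p²(1/n₁ + 1/n₂)) = √(161.3385 × (1/24 + 1/23)) = 3.7064
t = (x̄₁ - x̄₂) / SE = (82.71 - 81.73) / 3.7064 = 0.98 / 3.7064 = 0.264
p-value = 0.7927

Since p-value > α = 0.05, we fail to reject H₀.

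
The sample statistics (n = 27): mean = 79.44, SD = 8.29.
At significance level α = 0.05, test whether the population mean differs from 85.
One-sample t-test:
H₀: μ = 85
H₁: μ ≠ 85
df = n - 1 = 26
t = (x̄ - μ₀) / (s/√n) = (79.44 - 85) / (8.29/√27) = -3.485
p-value = 0.0018

Since p-value < α = 0.05, we reject H₀.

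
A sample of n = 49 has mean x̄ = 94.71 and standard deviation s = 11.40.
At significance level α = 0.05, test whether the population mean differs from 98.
One-sample t-test:
H₀: μ = 98
H₁: μ ≠ 98
df = n - 1 = 48
t = (x̄ - μ₀) / (s/√n) = (94.71 - 98) / (11.40/√49) = -2.020
p-value = 0.0490

Since p-value < α = 0.05, we reject H₀.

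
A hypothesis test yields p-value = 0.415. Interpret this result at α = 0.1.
Since p = 0.415 > α = 0.1, fail to reject H₀.
There is insufficient evidence to reject the null hypothesis; the result is not statistically significant at the 0.1 level.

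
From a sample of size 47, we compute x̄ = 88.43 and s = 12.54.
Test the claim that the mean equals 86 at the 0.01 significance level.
One-sample t-test:
H₀: μ = 86
H₁: μ ≠ 86
df = n - 1 = 46
t = (x̄ - μ₀) / (s/√n) = (88.43 - 86) / (12.54/√47) = 1.328
p-value = 0.1906

Since p-value > α = 0.01, we fail to reject H₀.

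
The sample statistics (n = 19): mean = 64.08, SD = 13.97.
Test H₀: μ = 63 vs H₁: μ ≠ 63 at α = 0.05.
One-sample t-test:
H₀: μ = 63
H₁: μ ≠ 63
df = n - 1 = 18
t = (x̄ - μ₀) / (s/√n) = (64.08 - 63) / (13.97/√19) = 0.337
p-value = 0.7400

Since p-value > α = 0.05, we fail to reject H₀.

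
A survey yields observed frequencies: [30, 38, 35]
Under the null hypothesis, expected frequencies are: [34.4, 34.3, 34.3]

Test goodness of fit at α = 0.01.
Chi-square goodness of fit test:
H₀: observed counts match expected distribution
H₁: observed counts differ from expected distribution
df = k - 1 = 2
χ² = Σ(O - E)²/E
   = (30 - 34.4)²/34.4 + (38 - 34.3)²/34.3 + (35 - 34.3)²/34.3
   = 0.563 + 0.399 + 0.014
   = 0.98
p-value = 0.6138

Since p-value > α = 0.01, we fail to reject H₀.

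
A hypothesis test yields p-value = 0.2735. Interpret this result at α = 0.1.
Since p = 0.2735 > α = 0.1, fail to reject H₀.
There is insufficient evidence to reject the null hypothesis; the result is not statistically significant at the 0.1 level.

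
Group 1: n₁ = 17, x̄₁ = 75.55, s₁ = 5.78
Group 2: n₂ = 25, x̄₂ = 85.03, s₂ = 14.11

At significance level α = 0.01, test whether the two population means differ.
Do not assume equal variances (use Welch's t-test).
Welch's two-sample t-test:
H₀: μ₁ = μ₂
H₁: μ₁ ≠ μ₂
s₁²/n₁ = 5.78²/17 = 1.9652,  s₂²/n₂ = 14.11²/25 = 7.9637
SE = √(s₁²/n₁ + s₂²/n₂) = √(1.9652 + 7.9637) = 3.1510
df (Welch-Satterthwaite) = (s₁²/n₁ + s₂²/n₂)² / [(s₁²/n₁)²/(n₁-1) + (s₂²/n₂)²/(n₂-1)] ≈ 34.18
t = (x̄₁ - x̄₂) / SE = (75.55 - 85.03) / 3.1510 = -9.48 / 3.1510 = -3.009
p-value = 0.0049

Since p-value < α = 0.01, we reject H₀.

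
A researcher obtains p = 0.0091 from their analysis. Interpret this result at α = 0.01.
Since p = 0.0091 < α = 0.01, reject H₀.
There is sufficient evidence to reject the null hypothesis; the result is statistically significant at the 0.01 level.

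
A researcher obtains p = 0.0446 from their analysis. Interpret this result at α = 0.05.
Since p = 0.0446 < α = 0.05, reject H₀.
There is sufficient evidence to reject the null hypothesis; the result is statistically significant at the 0.05 level.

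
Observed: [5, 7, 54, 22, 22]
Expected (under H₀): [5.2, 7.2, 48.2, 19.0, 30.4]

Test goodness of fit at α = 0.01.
Chi-square goodness of fit test:
H₀: observed counts match expected distribution
H₁: observed counts differ from expected distribution
df = k - 1 = 4
χ² = Σ(O - E)²/E
   = (5 - 5.2)²/5.2 + (7 - 7.2)²/7.2 + (54 - 48.2)²/48.2 + (22 - 19.0)²/19.0 + (22 - 30.4)²/30.4
   = 0.008 + 0.006 + 0.698 + 0.474 + 2.321
   = 3.51
p-value = 0.4770

Since p-value > α = 0.01, we fail to reject H₀.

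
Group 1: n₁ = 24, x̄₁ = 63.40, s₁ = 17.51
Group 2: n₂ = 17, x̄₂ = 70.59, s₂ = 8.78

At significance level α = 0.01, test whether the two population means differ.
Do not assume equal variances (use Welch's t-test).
Welch's two-sample t-test:
H₀: μ₁ = μ₂
H₁: μ₁ ≠ μ₂
s₁²/n₁ = 17.51²/24 = 12.7750,  s₂²/n₂ = 8.78²/17 = 4.5346
SE = √(s₁²/n₁ + s₂²/n₂) = √(12.7750 + 4.5346) = 4.1605
df (Welch-Satterthwaite) = (s₁²/n₁ + s₂²/n₂)² / [(s₁²/n₁)²/(n₁-1) + (s₂²/n₂)²/(n₂-1)] ≈ 35.75
t = (x̄₁ - x̄₂) / SE = (63.40 - 70.59) / 4.1605 = -7.19 / 4.1605 = -1.728
p-value = 0.0926

Since p-value > α = 0.01, we fail to reject H₀.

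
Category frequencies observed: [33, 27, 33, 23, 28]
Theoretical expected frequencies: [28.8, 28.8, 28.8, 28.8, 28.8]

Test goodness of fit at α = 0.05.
Chi-square goodness of fit test:
H₀: observed counts match expected distribution
H₁: observed counts differ from expected distribution
df = k - 1 = 4
χ² = Σ(O - E)²/E
   = (33 - 28.8)²/28.8 + (27 - 28.8)²/28.8 + (33 - 28.8)²/28.8 + (23 - 28.8)²/28.8 + (28 - 28.8)²/28.8
   = 0.612 + 0.113 + 0.612 + 1.168 + 0.022
   = 2.53
p-value = 0.6397

Since p-value > α = 0.05, we fail to reject H₀.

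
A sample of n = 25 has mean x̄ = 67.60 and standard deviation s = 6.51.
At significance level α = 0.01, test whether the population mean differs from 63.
One-sample t-test:
H₀: μ = 63
H₁: μ ≠ 63
df = n - 1 = 24
t = (x̄ - μ₀) / (s/√n) = (67.60 - 63) / (6.51/√25) = 3.533
p-value = 0.0017

Since p-value < α = 0.01, we reject H₀.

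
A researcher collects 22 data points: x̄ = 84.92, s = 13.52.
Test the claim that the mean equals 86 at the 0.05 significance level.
One-sample t-test:
H₀: μ = 86
H₁: μ ≠ 86
df = n - 1 = 21
t = (x̄ - μ₀) / (s/√n) = (84.92 - 86) / (13.52/√22) = -0.375
p-value = 0.7117

Since p-value > α = 0.05, we fail to reject H₀.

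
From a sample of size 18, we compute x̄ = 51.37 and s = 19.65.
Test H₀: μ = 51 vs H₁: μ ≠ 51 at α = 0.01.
One-sample t-test:
H₀: μ = 51
H₁: μ ≠ 51
df = n - 1 = 17
t = (x̄ - μ₀) / (s/√n) = (51.37 - 51) / (19.65/√18) = 0.080
p-value = 0.9373

Since p-value > α = 0.01, we fail to reject H₀.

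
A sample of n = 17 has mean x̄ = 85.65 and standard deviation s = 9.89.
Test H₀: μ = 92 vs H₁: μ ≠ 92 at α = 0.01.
One-sample t-test:
H₀: μ = 92
H₁: μ ≠ 92
df = n - 1 = 16
t = (x̄ - μ₀) / (s/√n) = (85.65 - 92) / (9.89/√17) = -2.647
p-value = 0.0176

Since p-value > α = 0.01, we fail to reject H₀.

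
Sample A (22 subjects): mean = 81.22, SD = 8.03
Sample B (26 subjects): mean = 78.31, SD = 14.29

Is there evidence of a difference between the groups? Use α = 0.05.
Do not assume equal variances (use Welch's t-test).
Welch's two-sample t-test:
H₀: μ₁ = μ₂
H₁: μ₁ ≠ μ₂
s₁²/n₁ = 8.03²/22 = 2.9309,  s₂²/n₂ = 14.29²/26 = 7.8540
SE = √(s₁²/n₁ + s₂²/n₂) = √(2.9309 + 7.8540) = 3.2840
df (Welch-Satterthwaite) = (s₁²/n₁ + s₂²/n₂)² / [(s₁²/n₁)²/(n₁-1) + (s₂²/n₂)²/(n₂-1)] ≈ 40.44
t = (x̄₁ - x̄₂) / SE = (81.22 - 78.31) / 3.2840 = 2.91 / 3.2840 = 0.886
p-value = 0.3808

Since p-value > α = 0.05, we fail to reject H₀.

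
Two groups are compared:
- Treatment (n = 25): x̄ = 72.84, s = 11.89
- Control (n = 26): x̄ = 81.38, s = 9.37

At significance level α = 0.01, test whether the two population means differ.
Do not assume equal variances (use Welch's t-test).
Welch's two-sample t-test:
H₀: μ₁ = μ₂
H₁: μ₁ ≠ μ₂
s₁²/n₁ = 11.89²/25 = 5.6549,  s₂²/n₂ = 9.37²/26 = 3.3768
SE = √(s₁²/n₁ + s₂²/n₂) = √(5.6549 + 3.3768) = 3.0053
df (Welch-Satterthwaite) = (s₁²/n₁ + s₂²/n₂)² / [(s₁²/n₁)²/(n₁-1) + (s₂²/n₂)²/(n₂-1)] ≈ 45.61
t = (x̄₁ - x̄₂) / SE = (72.84 - 81.38) / 3.0053 = -8.54 / 3.0053 = -2.842
p-value = 0.0067

Since p-value < α = 0.01, we reject H₀.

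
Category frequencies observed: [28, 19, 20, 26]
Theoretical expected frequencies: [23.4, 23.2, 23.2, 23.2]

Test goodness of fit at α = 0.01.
Chi-square goodness of fit test:
H₀: observed counts match expected distribution
H₁: observed counts differ from expected distribution
df = k - 1 = 3
χ² = Σ(O - E)²/E
   = (28 - 23.4)²/23.4 + (19 - 23.2)²/23.2 + (20 - 23.2)²/23.2 + (26 - 23.2)²/23.2
   = 0.904 + 0.760 + 0.441 + 0.338
   = 2.44
p-value = 0.4855

Since p-value > α = 0.01, we fail to reject H₀.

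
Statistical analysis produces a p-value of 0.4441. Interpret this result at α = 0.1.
Since p = 0.4441 > α = 0.1, fail to reject H₀.
There is insufficient evidence to reject the null hypothesis; the result is not statistically significant at the 0.1 level.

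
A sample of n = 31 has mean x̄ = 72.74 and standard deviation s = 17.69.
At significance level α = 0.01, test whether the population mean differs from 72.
One-sample t-test:
H₀: μ = 72
H₁: μ ≠ 72
df = n - 1 = 30
t = (x̄ - μ₀) / (s/√n) = (72.74 - 72) / (17.69/√31) = 0.233
p-value = 0.8174

Since p-value > α = 0.01, we fail to reject H₀.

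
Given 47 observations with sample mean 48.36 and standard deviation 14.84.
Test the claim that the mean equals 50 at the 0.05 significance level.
One-sample t-test:
H₀: μ = 50
H₁: μ ≠ 50
df = n - 1 = 46
t = (x̄ - μ₀) / (s/√n) = (48.36 - 50) / (14.84/√47) = -0.758
p-value = 0.4525

Since p-value > α = 0.05, we fail to reject H₀.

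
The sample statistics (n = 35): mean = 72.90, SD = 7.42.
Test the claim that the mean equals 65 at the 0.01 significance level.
One-sample t-test:
H₀: μ = 65
H₁: μ ≠ 65
df = n - 1 = 34
t = (x̄ - μ₀) / (s/√n) = (72.90 - 65) / (7.42/√35) = 6.299
p-value < 0.0001

Since p-value < α = 0.01, we reject H₀.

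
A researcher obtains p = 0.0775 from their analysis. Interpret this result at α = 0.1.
Since p = 0.0775 < α = 0.1, reject H₀.
There is sufficient evidence to reject the null hypothesis; the result is statistically significant at the 0.1 level.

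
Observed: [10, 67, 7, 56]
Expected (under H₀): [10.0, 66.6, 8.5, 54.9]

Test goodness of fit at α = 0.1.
Chi-square goodness of fit test:
H₀: observed counts match expected distribution
H₁: observed counts differ from expected distribution
df = k - 1 = 3
χ² = Σ(O - E)²/E
   = (10 - 10.0)²/10.0 + (67 - 66.6)²/66.6 + (7 - 8.5)²/8.5 + (56 - 54.9)²/54.9
   = 0.000 + 0.002 + 0.265 + 0.022
   = 0.29
p-value = 0.9621

Since p-value > α = 0.1, we fail to reject H₀.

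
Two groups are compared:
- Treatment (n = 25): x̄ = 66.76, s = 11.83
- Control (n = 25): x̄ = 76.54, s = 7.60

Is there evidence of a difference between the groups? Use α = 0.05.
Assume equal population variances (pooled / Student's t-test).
Student's two-sample t-test (equal variances):
H₀: μ₁ = μ₂
H₁: μ₁ ≠ μ₂
df = n₁ + n₂ - 2 = 48
Pooled variance s_p² = [(n₁-1)s₁² + (n₂-1)s₂²] / (n₁ + n₂ - 2) = [(24)(11.83²) + (24)(7.60²)] / 48 = 98.8544
SE = √(s_p²(1/n₁ + 1/n₂)) = √(98.8544 × (1/25 + 1/25)) = 2.8122
t = (x̄₁ - x̄₂) / SE = (66.76 - 76.54) / 2.8122 = -9.78 / 2.8122 = -3.478
p-value = 0.0011

Since p-value < α = 0.05, we reject H₀.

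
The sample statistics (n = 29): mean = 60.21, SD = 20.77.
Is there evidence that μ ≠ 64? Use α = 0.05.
One-sample t-test:
H₀: μ = 64
H₁: μ ≠ 64
df = n - 1 = 28
t = (x̄ - μ₀) / (s/√n) = (60.21 - 64) / (20.77/√29) = -0.983
p-value = 0.3342

Since p-value > α = 0.05, we fail to reject H₀.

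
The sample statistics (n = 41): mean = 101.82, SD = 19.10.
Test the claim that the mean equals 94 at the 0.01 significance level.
One-sample t-test:
H₀: μ = 94
H₁: μ ≠ 94
df = n - 1 = 40
t = (x̄ - μ₀) / (s/√n) = (101.82 - 94) / (19.10/√41) = 2.622
p-value = 0.0123

Since p-value > α = 0.01, we fail to reject H₀.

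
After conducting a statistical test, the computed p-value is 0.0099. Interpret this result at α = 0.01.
Since p = 0.0099 < α = 0.01, reject H₀.
There is sufficient evidence to reject the null hypothesis; the result is statistically significant at the 0.01 level.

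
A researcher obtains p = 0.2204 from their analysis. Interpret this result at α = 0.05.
Since p = 0.2204 > α = 0.05, fail to reject H₀.
There is insufficient evidence to reject the null hypothesis; the result is not statistically significant at the 0.05 level.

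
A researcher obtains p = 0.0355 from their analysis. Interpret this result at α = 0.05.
Since p = 0.0355 < α = 0.05, reject H₀.
There is sufficient evidence to reject the null hypothesis; the result is statistically significant at the 0.05 level.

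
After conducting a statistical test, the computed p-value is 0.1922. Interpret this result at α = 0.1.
Since p = 0.1922 > α = 0.1, fail to reject H₀.
There is insufficient evidence to reject the null hypothesis; the result is not statistically significant at the 0.1 level.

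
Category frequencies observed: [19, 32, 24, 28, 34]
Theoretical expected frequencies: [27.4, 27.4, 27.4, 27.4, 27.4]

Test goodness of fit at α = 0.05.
Chi-square goodness of fit test:
H₀: observed counts match expected distribution
H₁: observed counts differ from expected distribution
df = k - 1 = 4
χ² = Σ(O - E)²/E
   = (19 - 27.4)²/27.4 + (32 - 27.4)²/27.4 + (24 - 27.4)²/27.4 + (28 - 27.4)²/27.4 + (34 - 27.4)²/27.4
   = 2.575 + 0.772 + 0.422 + 0.013 + 1.590
   = 5.37
p-value = 0.2512

Since p-value > α = 0.05, we fail to reject H₀.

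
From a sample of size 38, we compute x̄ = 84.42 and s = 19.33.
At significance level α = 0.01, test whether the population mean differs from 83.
One-sample t-test:
H₀: μ = 83
H₁: μ ≠ 83
df = n - 1 = 37
t = (x̄ - μ₀) / (s/√n) = (84.42 - 83) / (19.33/√38) = 0.453
p-value = 0.6533

Since p-value > α = 0.01, we fail to reject H₀.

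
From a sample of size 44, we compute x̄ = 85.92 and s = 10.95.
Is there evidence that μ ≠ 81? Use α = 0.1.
One-sample t-test:
H₀: μ = 81
H₁: μ ≠ 81
df = n - 1 = 43
t = (x̄ - μ₀) / (s/√n) = (85.92 - 81) / (10.95/√44) = 2.980
p-value = 0.0047

Since p-value < α = 0.1, we reject H₀.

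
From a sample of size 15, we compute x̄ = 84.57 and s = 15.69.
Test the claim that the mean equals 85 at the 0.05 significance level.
One-sample t-test:
H₀: μ = 85
H₁: μ ≠ 85
df = n - 1 = 14
t = (x̄ - μ₀) / (s/√n) = (84.57 - 85) / (15.69/√15) = -0.106
p-value = 0.9170

Since p-value > α = 0.05, we fail to reject H₀.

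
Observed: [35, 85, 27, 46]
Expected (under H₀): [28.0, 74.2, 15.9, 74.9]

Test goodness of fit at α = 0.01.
Chi-square goodness of fit test:
H₀: observed counts match expected distribution
H₁: observed counts differ from expected distribution
df = k - 1 = 3
χ² = Σ(O - E)²/E
   = (35 - 28.0)²/28.0 + (85 - 74.2)²/74.2 + (27 - 15.9)²/15.9 + (46 - 74.9)²/74.9
   = 1.750 + 1.572 + 7.749 + 11.151
   = 22.22
p-value = 0.0001

Since p-value < α = 0.01, we reject H₀.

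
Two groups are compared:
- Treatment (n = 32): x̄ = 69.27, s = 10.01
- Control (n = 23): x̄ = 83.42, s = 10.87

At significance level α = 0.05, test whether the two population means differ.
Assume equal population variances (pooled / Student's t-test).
Student's two-sample t-test (equal variances):
H₀: μ₁ = μ₂
H₁: μ₁ ≠ μ₂
df = n₁ + n₂ - 2 = 53
Pooled variance s_p² = [(n₁-1)s₁² + (n₂-1)s₂²] / (n₁ + n₂ - 2) = [(31)(10.01²) + (22)(10.87²)] / 53 = 107.6539
SE = √(s_p²(1/n₁ + 1/n₂)) = √(107.6539 × (1/32 + 1/23)) = 2.8363
t = (x̄₁ - x̄₂) / SE = (69.27 - 83.42) / 2.8363 = -14.15 / 2.8363 = -4.989
p-value < 0.0001

Since p-value < α = 0.05, we reject H₀.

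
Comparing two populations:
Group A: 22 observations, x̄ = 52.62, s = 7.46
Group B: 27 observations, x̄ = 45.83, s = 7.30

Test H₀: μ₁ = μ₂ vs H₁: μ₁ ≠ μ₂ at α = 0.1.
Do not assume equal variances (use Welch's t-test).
Welch's two-sample t-test:
H₀: μ₁ = μ₂
H₁: μ₁ ≠ μ₂
s₁²/n₁ = 7.46²/22 = 2.5296,  s₂²/n₂ = 7.30²/27 = 1.9737
SE = √(s₁²/n₁ + s₂²/n₂) = √(2.5296 + 1.9737) = 2.1221
df (Welch-Satterthwaite) = (s₁²/n₁ + s₂²/n₂)² / [(s₁²/n₁)²/(n₁-1) + (s₂²/n₂)²/(n₂-1)] ≈ 44.62
t = (x̄₁ - x̄₂) / SE = (52.62 - 45.83) / 2.1221 = 6.79 / 2.1221 = 3.200
p-value = 0.0025

Since p-value < α = 0.1, we reject H₀.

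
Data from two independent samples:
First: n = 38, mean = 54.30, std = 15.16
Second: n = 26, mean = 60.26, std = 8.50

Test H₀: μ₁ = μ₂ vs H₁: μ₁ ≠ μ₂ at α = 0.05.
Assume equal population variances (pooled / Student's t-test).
Student's two-sample t-test (equal variances):
H₀: μ₁ = μ₂
H₁: μ₁ ≠ μ₂
df = n₁ + n₂ - 2 = 62
Pooled variance s_p² = [(n₁-1)s₁² + (n₂-1)s₂²] / (n₁ + n₂ - 2) = [(37)(15.16²) + (25)(8.50²)] / 62 = 166.2871
SE = √(s_p²(1/n₁ + 1/n₂)) = √(166.2871 × (1/38 + 1/26)) = 3.2820
t = (x̄₁ - x̄₂) / SE = (54.30 - 60.26) / 3.2820 = -5.96 / 3.2820 = -1.816
p-value = 0.0742

Since p-value > α = 0.05, we fail to reject H₀.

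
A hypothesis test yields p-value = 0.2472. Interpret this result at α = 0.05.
Since p = 0.2472 > α = 0.05, fail to reject H₀.
There is insufficient evidence to reject the null hypothesis; the result is not statistically significant at the 0.05 level.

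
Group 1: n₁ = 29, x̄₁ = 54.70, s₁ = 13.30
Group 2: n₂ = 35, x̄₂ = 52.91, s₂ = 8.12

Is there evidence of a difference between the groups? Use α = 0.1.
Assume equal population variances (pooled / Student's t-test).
Student's two-sample t-test (equal variances):
H₀: μ₁ = μ₂
H₁: μ₁ ≠ μ₂
df = n₁ + n₂ - 2 = 62
Pooled variance s_p² = [(n₁-1)s₁² + (n₂-1)s₂²] / (n₁ + n₂ - 2) = [(28)(13.30²) + (34)(8.12²)] / 62 = 116.0434
SE = √(s_p²(1/n₁ + 1/n₂)) = √(116.0434 × (1/29 + 1/35)) = 2.7050
t = (x̄₁ - x̄₂) / SE = (54.70 - 52.91) / 2.7050 = 1.79 / 2.7050 = 0.662
p-value = 0.5106

Since p-value > α = 0.1, we fail to reject H₀.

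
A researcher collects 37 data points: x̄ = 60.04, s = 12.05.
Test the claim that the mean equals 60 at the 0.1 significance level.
One-sample t-test:
H₀: μ = 60
H₁: μ ≠ 60
df = n - 1 = 36
t = (x̄ - μ₀) / (s/√n) = (60.04 - 60) / (12.05/√37) = 0.020
p-value = 0.9840

Since p-value > α = 0.1, we fail to reject H₀.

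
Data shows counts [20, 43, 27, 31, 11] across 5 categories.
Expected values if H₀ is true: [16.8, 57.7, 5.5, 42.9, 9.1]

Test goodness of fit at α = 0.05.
Chi-square goodness of fit test:
H₀: observed counts match expected distribution
H₁: observed counts differ from expected distribution
df = k - 1 = 4
χ² = Σ(O - E)²/E
   = (20 - 16.8)²/16.8 + (43 - 57.7)²/57.7 + (27 - 5.5)²/5.5 + (31 - 42.9)²/42.9 + (11 - 9.1)²/9.1
   = 0.610 + 3.745 + 84.045 + 3.301 + 0.397
   = 92.10
p-value < 0.0001

Since p-value < α = 0.05, we reject H₀.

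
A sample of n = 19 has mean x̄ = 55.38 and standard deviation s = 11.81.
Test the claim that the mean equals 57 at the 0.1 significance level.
One-sample t-test:
H₀: μ = 57
H₁: μ ≠ 57
df = n - 1 = 18
t = (x̄ - μ₀) / (s/√n) = (55.38 - 57) / (11.81/√19) = -0.598
p-value = 0.5573

Since p-value > α = 0.1, we fail to reject H₀.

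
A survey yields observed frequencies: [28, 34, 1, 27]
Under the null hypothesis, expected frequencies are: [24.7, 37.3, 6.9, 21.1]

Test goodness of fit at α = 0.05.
Chi-square goodness of fit test:
H₀: observed counts match expected distribution
H₁: observed counts differ from expected distribution
df = k - 1 = 3
χ² = Σ(O - E)²/E
   = (28 - 24.7)²/24.7 + (34 - 37.3)²/37.3 + (1 - 6.9)²/6.9 + (27 - 21.1)²/21.1
   = 0.441 + 0.292 + 5.045 + 1.650
   = 7.43
p-value = 0.0594

Since p-value > α = 0.05, we fail to reject H₀.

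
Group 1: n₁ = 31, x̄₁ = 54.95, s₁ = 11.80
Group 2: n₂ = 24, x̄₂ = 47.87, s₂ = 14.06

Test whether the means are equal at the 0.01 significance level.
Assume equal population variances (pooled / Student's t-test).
Student's two-sample t-test (equal variances):
H₀: μ₁ = μ₂
H₁: μ₁ ≠ μ₂
df = n₁ + n₂ - 2 = 53
Pooled variance s_p² = [(n₁-1)s₁² + (n₂-1)s₂²] / (n₁ + n₂ - 2) = [(30)(11.80²) + (23)(14.06²)] / 53 = 164.6023
SE = √(s_p²(1/n₁ + 1/n₂)) = √(164.6023 × (1/31 + 1/24)) = 3.4883
t = (x̄₁ - x̄₂) / SE = (54.95 - 47.87) / 3.4883 = 7.08 / 3.4883 = 2.030
p-value = 0.0474

Since p-value > α = 0.01, we fail to reject H₀.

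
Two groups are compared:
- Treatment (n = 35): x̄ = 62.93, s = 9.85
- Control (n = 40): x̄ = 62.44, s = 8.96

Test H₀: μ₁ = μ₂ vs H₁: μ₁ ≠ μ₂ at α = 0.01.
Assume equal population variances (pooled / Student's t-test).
Student's two-sample t-test (equal variances):
H₀: μ₁ = μ₂
H₁: μ₁ ≠ μ₂
df = n₁ + n₂ - 2 = 73
Pooled variance s_p² = [(n₁-1)s₁² + (n₂-1)s₂²] / (n₁ + n₂ - 2) = [(34)(9.85²) + (39)(8.96²)] / 73 = 88.0787
SE = √(s_p²(1/n₁ + 1/n₂)) = √(88.0787 × (1/35 + 1/40)) = 2.1722
t = (x̄₁ - x̄₂) / SE = (62.93 - 62.44) / 2.1722 = 0.49 / 2.1722 = 0.226
p-value = 0.8222

Since p-value > α = 0.01, we fail to reject H₀.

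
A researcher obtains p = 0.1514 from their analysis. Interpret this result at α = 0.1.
Since p = 0.1514 > α = 0.1, fail to reject H₀.
There is insufficient evidence to reject the null hypothesis; the result is not statistically significant at the 0.1 level.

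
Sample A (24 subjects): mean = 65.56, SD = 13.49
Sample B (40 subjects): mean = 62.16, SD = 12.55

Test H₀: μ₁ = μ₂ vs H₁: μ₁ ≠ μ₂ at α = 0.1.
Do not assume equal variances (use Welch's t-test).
Welch's two-sample t-test:
H₀: μ₁ = μ₂
H₁: μ₁ ≠ μ₂
s₁²/n₁ = 13.49²/24 = 7.5825,  s₂²/n₂ = 12.55²/40 = 3.9376
SE = √(s₁²/n₁ + s₂²/n₂) = √(7.5825 + 3.9376) = 3.3941
df (Welch-Satterthwaite) = (s₁²/n₁ + s₂²/n₂)² / [(s₁²/n₁)²/(n₁-1) + (s₂²/n₂)²/(n₂-1)] ≈ 45.81
t = (x̄₁ - x̄₂) / SE = (65.56 - 62.16) / 3.3941 = 3.40 / 3.3941 = 1.002
p-value = 0.3217

Since p-value > α = 0.1, we fail to reject H₀.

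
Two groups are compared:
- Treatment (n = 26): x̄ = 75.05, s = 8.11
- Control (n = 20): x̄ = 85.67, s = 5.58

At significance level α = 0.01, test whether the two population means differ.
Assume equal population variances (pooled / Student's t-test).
Student's two-sample t-test (equal variances):
H₀: μ₁ = μ₂
H₁: μ₁ ≠ μ₂
df = n₁ + n₂ - 2 = 44
Pooled variance s_p² = [(n₁-1)s₁² + (n₂-1)s₂²] / (n₁ + n₂ - 2) = [(25)(8.11²) + (19)(5.58²)] / 44 = 50.8158
SE = √(s_p²(1/n₁ + 1/n₂)) = √(50.8158 × (1/26 + 1/20)) = 2.1202
t = (x̄₁ - x̄₂) / SE = (75.05 - 85.67) / 2.1202 = -10.62 / 2.1202 = -5.009
p-value < 0.0001

Since p-value < α = 0.01, we reject H₀.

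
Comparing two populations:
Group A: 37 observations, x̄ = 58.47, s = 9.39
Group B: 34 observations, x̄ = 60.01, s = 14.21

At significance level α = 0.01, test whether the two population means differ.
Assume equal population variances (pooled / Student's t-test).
Student's two-sample t-test (equal variances):
H₀: μ₁ = μ₂
H₁: μ₁ ≠ μ₂
df = n₁ + n₂ - 2 = 69
Pooled variance s_p² = [(n₁-1)s₁² + (n₂-1)s₂²] / (n₁ + n₂ - 2) = [(36)(9.39²) + (33)(14.21²)] / 69 = 142.5752
SE = √(s_p²(1/n₁ + 1/n₂)) = √(142.5752 × (1/37 + 1/34)) = 2.8367
t = (x̄₁ - x̄₂) / SE = (58.47 - 60.01) / 2.8367 = -1.54 / 2.8367 = -0.543
p-value = 0.5890

Since p-value > α = 0.01, we fail to reject H₀.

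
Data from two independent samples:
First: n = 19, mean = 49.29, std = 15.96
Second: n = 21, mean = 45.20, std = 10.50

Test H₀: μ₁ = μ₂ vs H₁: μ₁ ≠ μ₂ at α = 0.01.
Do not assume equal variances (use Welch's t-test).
Welch's two-sample t-test:
H₀: μ₁ = μ₂
H₁: μ₁ ≠ μ₂
s₁²/n₁ = 15.96²/19 = 13.4064,  s₂²/n₂ = 10.50²/21 = 5.2500
SE = √(s₁²/n₁ + s₂²/n₂) = √(13.4064 + 5.2500) = 4.3193
df (Welch-Satterthwaite) = (s₁²/n₁ + s₂²/n₂)² / [(s₁²/n₁)²/(n₁-1) + (s₂²/n₂)²/(n₂-1)] ≈ 30.63
t = (x̄₁ - x̄₂) / SE = (49.29 - 45.20) / 4.3193 = 4.09 / 4.3193 = 0.947
p-value = 0.3511

Since p-value > α = 0.01, we fail to reject H₀.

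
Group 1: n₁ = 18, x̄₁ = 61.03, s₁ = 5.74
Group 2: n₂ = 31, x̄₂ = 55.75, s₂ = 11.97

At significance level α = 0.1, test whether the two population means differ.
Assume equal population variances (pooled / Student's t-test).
Student's two-sample t-test (equal variances):
H₀: μ₁ = μ₂
H₁: μ₁ ≠ μ₂
df = n₁ + n₂ - 2 = 47
Pooled variance s_p² = [(n₁-1)s₁² + (n₂-1)s₂²] / (n₁ + n₂ - 2) = [(17)(5.74²) + (30)(11.97²)] / 47 = 103.3731
SE = √(s_p²(1/n₁ + 1/n₂)) = √(103.3731 × (1/18 + 1/31)) = 3.0129
t = (x̄₁ - x̄₂) / SE = (61.03 - 55.75) / 3.0129 = 5.28 / 3.0129 = 1.752
p-value = 0.0862

Since p-value < α = 0.1, we reject H₀.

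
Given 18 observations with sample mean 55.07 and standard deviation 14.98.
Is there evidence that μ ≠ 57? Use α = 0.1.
One-sample t-test:
H₀: μ = 57
H₁: μ ≠ 57
df = n - 1 = 17
t = (x̄ - μ₀) / (s/√n) = (55.07 - 57) / (14.98/√18) = -0.547
p-value = 0.5917

Since p-value > α = 0.1, we fail to reject H₀.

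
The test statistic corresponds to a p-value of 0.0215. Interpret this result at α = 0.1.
Since p = 0.0215 < α = 0.1, reject H₀.
There is sufficient evidence to reject the null hypothesis; the result is statistically significant at the 0.1 level.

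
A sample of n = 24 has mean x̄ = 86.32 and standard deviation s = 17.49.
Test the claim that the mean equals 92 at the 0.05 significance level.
One-sample t-test:
H₀: μ = 92
H₁: μ ≠ 92
df = n - 1 = 23
t = (x̄ - μ₀) / (s/√n) = (86.32 - 92) / (17.49/√24) = -1.591
p-value = 0.1253

Since p-value > α = 0.05, we fail to reject H₀.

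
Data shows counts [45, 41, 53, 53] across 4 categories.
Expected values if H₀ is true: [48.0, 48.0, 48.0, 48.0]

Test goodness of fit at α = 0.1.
Chi-square goodness of fit test:
H₀: observed counts match expected distribution
H₁: observed counts differ from expected distribution
df = k - 1 = 3
χ² = Σ(O - E)²/E
   = (45 - 48.0)²/48.0 + (41 - 48.0)²/48.0 + (53 - 48.0)²/48.0 + (53 - 48.0)²/48.0
   = 0.188 + 1.021 + 0.521 + 0.521
   = 2.25
p-value = 0.5222

Since p-value > α = 0.1, we fail to reject H₀.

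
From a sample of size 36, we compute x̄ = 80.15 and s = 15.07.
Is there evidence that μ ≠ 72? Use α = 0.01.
One-sample t-test:
H₀: μ = 72
H₁: μ ≠ 72
df = n - 1 = 35
t = (x̄ - μ₀) / (s/√n) = (80.15 - 72) / (15.07/√36) = 3.245
p-value = 0.0026

Since p-value < α = 0.01, we reject H₀.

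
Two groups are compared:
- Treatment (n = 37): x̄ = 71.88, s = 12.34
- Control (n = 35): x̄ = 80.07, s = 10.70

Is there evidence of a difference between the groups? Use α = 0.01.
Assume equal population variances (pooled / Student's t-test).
Student's two-sample t-test (equal variances):
H₀: μ₁ = μ₂
H₁: μ₁ ≠ μ₂
df = n₁ + n₂ - 2 = 70
Pooled variance s_p² = [(n₁-1)s₁² + (n₂-1)s₂²] / (n₁ + n₂ - 2) = [(36)(12.34²) + (34)(10.70²)] / 70 = 133.9226
SE = √(s_p²(1/n₁ + 1/n₂)) = √(133.9226 × (1/37 + 1/35)) = 2.7287
t = (x̄₁ - x̄₂) / SE = (71.88 - 80.07) / 2.7287 = -8.19 / 2.7287 = -3.001
p-value = 0.0037

Since p-value < α = 0.01, we reject H₀.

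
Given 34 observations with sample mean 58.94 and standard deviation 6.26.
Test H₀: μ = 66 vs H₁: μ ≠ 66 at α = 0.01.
One-sample t-test:
H₀: μ = 66
H₁: μ ≠ 66
df = n - 1 = 33
t = (x̄ - μ₀) / (s/√n) = (58.94 - 66) / (6.26/√34) = -6.576
p-value < 0.0001

Since p-value < α = 0.01, we reject H₀.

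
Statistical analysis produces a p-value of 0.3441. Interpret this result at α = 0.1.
Since p = 0.3441 > α = 0.1, fail to reject H₀.
There is insufficient evidence to reject the null hypothesis; the result is not statistically significant at the 0.1 level.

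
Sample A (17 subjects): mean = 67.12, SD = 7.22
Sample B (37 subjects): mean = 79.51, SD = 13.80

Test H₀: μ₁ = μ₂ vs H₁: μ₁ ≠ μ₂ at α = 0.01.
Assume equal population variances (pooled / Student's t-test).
Student's two-sample t-test (equal variances):
H₀: μ₁ = μ₂
H₁: μ₁ ≠ μ₂
df = n₁ + n₂ - 2 = 52
Pooled variance s_p² = [(n₁-1)s₁² + (n₂-1)s₂²] / (n₁ + n₂ - 2) = [(16)(7.22²) + (36)(13.80²)] / 52 = 147.8826
SE = √(s_p²(1/n₁ + 1/n₂)) = √(147.8826 × (1/17 + 1/37)) = 3.5631
t = (x̄₁ - x̄₂) / SE = (67.12 - 79.51) / 3.5631 = -12.39 / 3.5631 = -3.477
p-value = 0.0010

Since p-value < α = 0.01, we reject H₀.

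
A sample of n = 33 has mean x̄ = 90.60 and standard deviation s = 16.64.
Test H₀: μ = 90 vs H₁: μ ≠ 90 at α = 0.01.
One-sample t-test:
H₀: μ = 90
H₁: μ ≠ 90
df = n - 1 = 32
t = (x̄ - μ₀) / (s/√n) = (90.60 - 90) / (16.64/√33) = 0.207
p-value = 0.8372

Since p-value > α = 0.01, we fail to reject H₀.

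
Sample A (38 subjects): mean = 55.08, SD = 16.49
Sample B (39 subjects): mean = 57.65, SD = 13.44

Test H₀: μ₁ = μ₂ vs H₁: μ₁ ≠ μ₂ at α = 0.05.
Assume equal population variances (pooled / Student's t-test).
Student's two-sample t-test (equal variances):
H₀: μ₁ = μ₂
H₁: μ₁ ≠ μ₂
df = n₁ + n₂ - 2 = 75
Pooled variance s_p² = [(n₁-1)s₁² + (n₂-1)s₂²] / (n₁ + n₂ - 2) = [(37)(16.49²) + (38)(13.44²)] / 75 = 225.6683
SE = √(s_p²(1/n₁ + 1/n₂)) = √(225.6683 × (1/38 + 1/39)) = 3.4242
t = (x̄₁ - x̄₂) / SE = (55.08 - 57.65) / 3.4242 = -2.57 / 3.4242 = -0.751
p-value = 0.4553

Since p-value > α = 0.05, we fail to reject H₀.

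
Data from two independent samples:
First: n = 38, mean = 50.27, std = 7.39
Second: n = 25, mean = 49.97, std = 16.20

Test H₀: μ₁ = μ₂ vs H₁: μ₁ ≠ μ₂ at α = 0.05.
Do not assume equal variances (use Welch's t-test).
Welch's two-sample t-test:
H₀: μ₁ = μ₂
H₁: μ₁ ≠ μ₂
s₁²/n₁ = 7.39²/38 = 1.4372,  s₂²/n₂ = 16.20²/25 = 10.4976
SE = √(s₁²/n₁ + s₂²/n₂) = √(1.4372 + 10.4976) = 3.4547
df (Welch-Satterthwaite) = (s₁²/n₁ + s₂²/n₂)² / [(s₁²/n₁)²/(n₁-1) + (s₂²/n₂)²/(n₂-1)] ≈ 30.65
t = (x̄₁ - x̄₂) / SE = (50.27 - 49.97) / 3.4547 = 0.30 / 3.4547 = 0.087
p-value = 0.9314

Since p-value > α = 0.05, we fail to reject H₀.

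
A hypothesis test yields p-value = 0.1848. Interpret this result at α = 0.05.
Since p = 0.1848 > α = 0.05, fail to reject H₀.
There is insufficient evidence to reject the null hypothesis; the result is not statistically significant at the 0.05 level.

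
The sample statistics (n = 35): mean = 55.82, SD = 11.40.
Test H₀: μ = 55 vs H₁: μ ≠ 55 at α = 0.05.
One-sample t-test:
H₀: μ = 55
H₁: μ ≠ 55
df = n - 1 = 34
t = (x̄ - μ₀) / (s/√n) = (55.82 - 55) / (11.40/√35) = 0.426
p-value = 0.6731

Since p-value > α = 0.05, we fail to reject H₀.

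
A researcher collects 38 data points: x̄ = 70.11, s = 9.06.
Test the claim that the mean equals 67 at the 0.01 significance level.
One-sample t-test:
H₀: μ = 67
H₁: μ ≠ 67
df = n - 1 = 37
t = (x̄ - μ₀) / (s/√n) = (70.11 - 67) / (9.06/√38) = 2.116
p-value = 0.0411

Since p-value > α = 0.01, we fail to reject H₀.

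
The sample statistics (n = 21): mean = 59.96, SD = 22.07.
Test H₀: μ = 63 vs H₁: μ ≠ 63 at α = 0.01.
One-sample t-test:
H₀: μ = 63
H₁: μ ≠ 63
df = n - 1 = 20
t = (x̄ - μ₀) / (s/√n) = (59.96 - 63) / (22.07/√21) = -0.631
p-value = 0.5350

Since p-value > α = 0.01, we fail to reject H₀.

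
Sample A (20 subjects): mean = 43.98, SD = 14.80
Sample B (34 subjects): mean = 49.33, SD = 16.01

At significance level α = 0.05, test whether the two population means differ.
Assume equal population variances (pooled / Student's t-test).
Student's two-sample t-test (equal variances):
H₀: μ₁ = μ₂
H₁: μ₁ ≠ μ₂
df = n₁ + n₂ - 2 = 52
Pooled variance s_p² = [(n₁-1)s₁² + (n₂-1)s₂²] / (n₁ + n₂ - 2) = [(19)(14.80²) + (33)(16.01²)] / 52 = 242.6985
SE = √(s_p²(1/n₁ + 1/n₂)) = √(242.6985 × (1/20 + 1/34)) = 4.3901
t = (x̄₁ - x̄₂) / SE = (43.98 - 49.33) / 4.3901 = -5.35 / 4.3901 = -1.219
p-value = 0.2285

Since p-value > α = 0.05, we fail to reject H₀.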